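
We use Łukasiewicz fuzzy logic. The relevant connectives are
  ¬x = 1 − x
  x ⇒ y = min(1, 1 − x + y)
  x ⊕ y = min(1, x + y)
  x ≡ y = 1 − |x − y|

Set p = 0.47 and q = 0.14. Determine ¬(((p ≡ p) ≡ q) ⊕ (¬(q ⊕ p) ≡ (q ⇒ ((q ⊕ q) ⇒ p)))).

0.47

p ≡ p = 1 − |0.47 − 0.47| = 1 − 0.00 = 1.00
(p ≡ p) ≡ q = 1 − |1.00 − 0.14| = 1 − 0.86 = 0.14
q ⊕ p = min(1, 0.14 + 0.47) = min(1, 0.61) = 0.61
¬(q ⊕ p) = 1 − 0.61 = 0.39
q ⊕ q = min(1, 0.14 + 0.14) = min(1, 0.28) = 0.28
(q ⊕ q) ⇒ p = min(1, 1 − 0.28 + 0.47) = min(1, 1.19) = 1.00
q ⇒ ((q ⊕ q) ⇒ p) = min(1, 1 − 0.14 + 1.00) = min(1, 1.86) = 1.00
¬(q ⊕ p) ≡ (q ⇒ ((q ⊕ q) ⇒ p)) = 1 − |0.39 − 1.00| = 1 − 0.61 = 0.39
((p ≡ p) ≡ q) ⊕ (¬(q ⊕ p) ≡ (q ⇒ ((q ⊕ q) ⇒ p))) = min(1, 0.14 + 0.39) = min(1, 0.53) = 0.53
¬(((p ≡ p) ≡ q) ⊕ (¬(q ⊕ p) ≡ (q ⇒ ((q ⊕ q) ⇒ p)))) = 1 − 0.53 = 0.47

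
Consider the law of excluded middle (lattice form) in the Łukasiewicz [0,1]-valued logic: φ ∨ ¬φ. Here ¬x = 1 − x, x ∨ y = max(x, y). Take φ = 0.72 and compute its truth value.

0.72

¬φ = 1 − 0.72 = 0.28
φ ∨ ¬φ = max(0.72, 0.28) = 0.72
(The value 0.72 < 1 shows this instance is not satisfied; not a Ł∞-tautology — its value is max(a, 1−a).)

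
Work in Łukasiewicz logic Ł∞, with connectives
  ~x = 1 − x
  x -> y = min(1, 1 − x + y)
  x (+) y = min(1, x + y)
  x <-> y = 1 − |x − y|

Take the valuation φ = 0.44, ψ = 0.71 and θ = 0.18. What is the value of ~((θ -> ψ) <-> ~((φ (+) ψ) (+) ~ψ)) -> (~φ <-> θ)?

0.62

θ -> ψ = min(1, 1 − 0.18 + 0.71) = min(1, 1.53) = 1.00
φ (+) ψ = min(1, 0.44 + 0.71) = min(1, 1.15) = 1.00
~ψ = 1 − 0.71 = 0.29
(φ (+) ψ) (+) ~ψ = min(1, 1.00 + 0.29) = min(1, 1.29) = 1.00
~((φ (+) ψ) (+) ~ψ) = 1 − 1.00 = 0.00
(θ -> ψ) <-> ~((φ (+) ψ) (+) ~ψ) = 1 − |1.00 − 0.00| = 1 − 1.00 = 0.00
~((θ -> ψ) <-> ~((φ (+) ψ) (+) ~ψ)) = 1 − 0.00 = 1.00
~φ = 1 − 0.44 = 0.56
~φ <-> θ = 1 − |0.56 − 0.18| = 1 − 0.38 = 0.62
~((θ -> ψ) <-> ~((φ (+) ψ) (+) ~ψ)) -> (~φ <-> θ) = min(1, 1 − 1.00 + 0.62) = min(1, 0.62) = 0.62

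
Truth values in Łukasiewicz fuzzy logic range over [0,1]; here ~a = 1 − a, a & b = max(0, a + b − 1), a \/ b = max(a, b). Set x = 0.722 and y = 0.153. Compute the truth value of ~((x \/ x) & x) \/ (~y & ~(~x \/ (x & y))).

0.569

x \/ x = max(0.722, 0.722) = 0.722
(x \/ x) & x = max(0, 0.722 + 0.722 − 1) = max(0, 0.444) = 0.444
~((x \/ x) & x) = 1 − 0.444 = 0.556
~y = 1 − 0.153 = 0.847
~x = 1 − 0.722 = 0.278
x & y = max(0, 0.722 + 0.153 − 1) = max(0, -0.125) = 0.000
~x \/ (x & y) = max(0.278, 0.000) = 0.278
~(~x \/ (x & y)) = 1 − 0.278 = 0.722
~y & ~(~x \/ (x & y)) = max(0, 0.847 + 0.722 − 1) = max(0, 0.569) = 0.569
~((x \/ x) & x) \/ (~y & ~(~x \/ (x & y))) = max(0.556, 0.569) = 0.569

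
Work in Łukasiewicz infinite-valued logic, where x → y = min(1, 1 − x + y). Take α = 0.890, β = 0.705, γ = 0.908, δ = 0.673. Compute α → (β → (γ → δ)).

1.000

γ → δ = min(1, 1 − 0.908 + 0.673) = min(1, 0.765) = 0.765
β → (γ → δ) = min(1, 1 − 0.705 + 0.765) = min(1, 1.060) = 1.000
α → (β → (γ → δ)) = min(1, 1 − 0.890 + 1.000) = min(1, 1.110) = 1.000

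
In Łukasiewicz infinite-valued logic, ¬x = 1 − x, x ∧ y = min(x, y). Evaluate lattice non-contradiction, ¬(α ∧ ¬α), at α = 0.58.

¬α = 1 − 0.58 = 0.42
α ∧ ¬α = min(0.58, 0.42) = 0.42
¬(α ∧ ¬α) = 1 − 0.42 = 0.58
(The value 0.58 < 1 shows this instance is not satisfied; not a Ł∞-tautology — its value is 1 − min(a, 1−a).)

0.58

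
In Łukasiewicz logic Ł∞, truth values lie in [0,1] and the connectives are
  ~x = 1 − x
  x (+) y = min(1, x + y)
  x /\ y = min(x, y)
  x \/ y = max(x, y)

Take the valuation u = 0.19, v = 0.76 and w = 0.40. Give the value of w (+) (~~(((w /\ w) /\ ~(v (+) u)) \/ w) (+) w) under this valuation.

w /\ w = min(0.40, 0.40) = 0.40
v (+) u = min(1, 0.76 + 0.19) = min(1, 0.95) = 0.95
~(v (+) u) = 1 − 0.95 = 0.05
(w /\ w) /\ ~(v (+) u) = min(0.40, 0.05) = 0.05
((w /\ w) /\ ~(v (+) u)) \/ w = max(0.05, 0.40) = 0.40
~(((w /\ w) /\ ~(v (+) u)) \/ w) = 1 − 0.40 = 0.60
~~(((w /\ w) /\ ~(v (+) u)) \/ w) = 1 − 0.60 = 0.40
~~(((w /\ w) /\ ~(v (+) u)) \/ w) (+) w = min(1, 0.40 + 0.40) = min(1, 0.80) = 0.80
w (+) (~~(((w /\ w) /\ ~(v (+) u)) \/ w) (+) w) = min(1, 0.40 + 0.80) = min(1, 1.20) = 1.00

1.00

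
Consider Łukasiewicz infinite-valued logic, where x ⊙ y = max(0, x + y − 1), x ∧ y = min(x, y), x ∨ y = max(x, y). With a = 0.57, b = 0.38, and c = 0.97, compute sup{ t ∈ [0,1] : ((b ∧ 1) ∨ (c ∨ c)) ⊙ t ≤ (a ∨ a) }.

0.60

b ∧ 1 = min(0.38, 1.00) = 0.38
c ∨ c = max(0.97, 0.97) = 0.97
(b ∧ 1) ∨ (c ∨ c) = max(0.38, 0.97) = 0.97
So the left factor is (b ∧ 1) ∨ (c ∨ c) = 0.97.
a ∨ a = max(0.57, 0.57) = 0.57
So the right-hand bound is a ∨ a = 0.57.
The residuum of the Łukasiewicz t-norm gives the supremum: min(1, 1 − 0.97 + 0.57).
1 − 0.97 + 0.57 = 0.60, so t = min(1, 0.60) = 0.60.
Check: 0.97 ⊙ 0.60 = max(0, 0.57) = 0.57 ≤ 0.57.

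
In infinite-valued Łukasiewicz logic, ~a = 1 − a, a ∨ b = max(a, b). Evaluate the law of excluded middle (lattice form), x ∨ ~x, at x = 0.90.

0.90

~x = 1 − 0.90 = 0.10
x ∨ ~x = max(0.90, 0.10) = 0.90
(The value 0.90 < 1 shows this instance is not satisfied; not a Ł∞-tautology — its value is max(a, 1−a).)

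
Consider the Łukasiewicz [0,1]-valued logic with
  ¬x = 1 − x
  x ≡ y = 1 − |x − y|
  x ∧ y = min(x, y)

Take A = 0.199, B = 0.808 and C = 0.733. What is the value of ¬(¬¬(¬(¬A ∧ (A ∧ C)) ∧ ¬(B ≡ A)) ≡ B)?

0.199

¬A = 1 − 0.199 = 0.801
A ∧ C = min(0.199, 0.733) = 0.199
¬A ∧ (A ∧ C) = min(0.801, 0.199) = 0.199
¬(¬A ∧ (A ∧ C)) = 1 − 0.199 = 0.801
B ≡ A = 1 − |0.808 − 0.199| = 1 − 0.609 = 0.391
¬(B ≡ A) = 1 − 0.391 = 0.609
¬(¬A ∧ (A ∧ C)) ∧ ¬(B ≡ A) = min(0.801, 0.609) = 0.609
¬(¬(¬A ∧ (A ∧ C)) ∧ ¬(B ≡ A)) = 1 − 0.609 = 0.391
¬¬(¬(¬A ∧ (A ∧ C)) ∧ ¬(B ≡ A)) = 1 − 0.391 = 0.609
¬¬(¬(¬A ∧ (A ∧ C)) ∧ ¬(B ≡ A)) ≡ B = 1 − |0.609 − 0.808| = 1 − 0.199 = 0.801
¬(¬¬(¬(¬A ∧ (A ∧ C)) ∧ ¬(B ≡ A)) ≡ B) = 1 − 0.801 = 0.199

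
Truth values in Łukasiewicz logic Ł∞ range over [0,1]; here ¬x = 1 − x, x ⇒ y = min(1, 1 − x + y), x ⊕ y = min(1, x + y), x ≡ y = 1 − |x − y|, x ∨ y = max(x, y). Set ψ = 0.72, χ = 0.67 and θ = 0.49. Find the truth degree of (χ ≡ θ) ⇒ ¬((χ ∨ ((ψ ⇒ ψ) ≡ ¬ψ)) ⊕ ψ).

0.18

χ ≡ θ = 1 − |0.67 − 0.49| = 1 − 0.18 = 0.82
ψ ⇒ ψ = min(1, 1 − 0.72 + 0.72) = min(1, 1.00) = 1.00
¬ψ = 1 − 0.72 = 0.28
(ψ ⇒ ψ) ≡ ¬ψ = 1 − |1.00 − 0.28| = 1 − 0.72 = 0.28
χ ∨ ((ψ ⇒ ψ) ≡ ¬ψ) = max(0.67, 0.28) = 0.67
(χ ∨ ((ψ ⇒ ψ) ≡ ¬ψ)) ⊕ ψ = min(1, 0.67 + 0.72) = min(1, 1.39) = 1.00
¬((χ ∨ ((ψ ⇒ ψ) ≡ ¬ψ)) ⊕ ψ) = 1 − 1.00 = 0.00
(χ ≡ θ) ⇒ ¬((χ ∨ ((ψ ⇒ ψ) ≡ ¬ψ)) ⊕ ψ) = min(1, 1 − 0.82 + 0.00) = min(1, 0.18) = 0.18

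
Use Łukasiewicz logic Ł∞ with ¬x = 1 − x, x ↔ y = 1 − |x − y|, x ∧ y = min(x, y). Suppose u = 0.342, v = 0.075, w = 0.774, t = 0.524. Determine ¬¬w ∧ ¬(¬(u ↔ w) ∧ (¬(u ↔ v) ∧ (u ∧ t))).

0.733

¬w = 1 − 0.774 = 0.226
¬¬w = 1 − 0.226 = 0.774
u ↔ w = 1 − |0.342 − 0.774| = 1 − 0.432 = 0.568
¬(u ↔ w) = 1 − 0.568 = 0.432
u ↔ v = 1 − |0.342 − 0.075| = 1 − 0.267 = 0.733
¬(u ↔ v) = 1 − 0.733 = 0.267
u ∧ t = min(0.342, 0.524) = 0.342
¬(u ↔ v) ∧ (u ∧ t) = min(0.267, 0.342) = 0.267
¬(u ↔ w) ∧ (¬(u ↔ v) ∧ (u ∧ t)) = min(0.432, 0.267) = 0.267
¬(¬(u ↔ w) ∧ (¬(u ↔ v) ∧ (u ∧ t))) = 1 − 0.267 = 0.733
¬¬w ∧ ¬(¬(u ↔ w) ∧ (¬(u ↔ v) ∧ (u ∧ t))) = min(0.774, 0.733) = 0.733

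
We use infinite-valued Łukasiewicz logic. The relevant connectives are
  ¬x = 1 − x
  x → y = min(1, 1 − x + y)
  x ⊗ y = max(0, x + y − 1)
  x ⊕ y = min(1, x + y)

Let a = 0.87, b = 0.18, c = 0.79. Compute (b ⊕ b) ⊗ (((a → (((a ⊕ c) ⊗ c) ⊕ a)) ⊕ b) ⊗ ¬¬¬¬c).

0.15

b ⊕ b = min(1, 0.18 + 0.18) = min(1, 0.36) = 0.36
a ⊕ c = min(1, 0.87 + 0.79) = min(1, 1.66) = 1.00
(a ⊕ c) ⊗ c = max(0, 1.00 + 0.79 − 1) = max(0, 0.79) = 0.79
((a ⊕ c) ⊗ c) ⊕ a = min(1, 0.79 + 0.87) = min(1, 1.66) = 1.00
a → (((a ⊕ c) ⊗ c) ⊕ a) = min(1, 1 − 0.87 + 1.00) = min(1, 1.13) = 1.00
(a → (((a ⊕ c) ⊗ c) ⊕ a)) ⊕ b = min(1, 1.00 + 0.18) = min(1, 1.18) = 1.00
¬c = 1 − 0.79 = 0.21
¬¬c = 1 − 0.21 = 0.79
¬¬¬c = 1 − 0.79 = 0.21
¬¬¬¬c = 1 − 0.21 = 0.79
((a → (((a ⊕ c) ⊗ c) ⊕ a)) ⊕ b) ⊗ ¬¬¬¬c = max(0, 1.00 + 0.79 − 1) = max(0, 0.79) = 0.79
(b ⊕ b) ⊗ (((a → (((a ⊕ c) ⊗ c) ⊕ a)) ⊕ b) ⊗ ¬¬¬¬c) = max(0, 0.36 + 0.79 − 1) = max(0, 0.15) = 0.15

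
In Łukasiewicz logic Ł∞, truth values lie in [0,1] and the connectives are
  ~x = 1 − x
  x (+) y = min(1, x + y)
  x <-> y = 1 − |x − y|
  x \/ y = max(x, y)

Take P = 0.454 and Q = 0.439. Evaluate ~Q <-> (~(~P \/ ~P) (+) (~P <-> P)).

~Q = 1 − 0.439 = 0.561
~P = 1 − 0.454 = 0.546
~P \/ ~P = max(0.546, 0.546) = 0.546
~(~P \/ ~P) = 1 − 0.546 = 0.454
~P <-> P = 1 − |0.546 − 0.454| = 1 − 0.092 = 0.908
~(~P \/ ~P) (+) (~P <-> P) = min(1, 0.454 + 0.908) = min(1, 1.362) = 1.000
~Q <-> (~(~P \/ ~P) (+) (~P <-> P)) = 1 − |0.561 − 1.000| = 1 − 0.439 = 0.561

0.561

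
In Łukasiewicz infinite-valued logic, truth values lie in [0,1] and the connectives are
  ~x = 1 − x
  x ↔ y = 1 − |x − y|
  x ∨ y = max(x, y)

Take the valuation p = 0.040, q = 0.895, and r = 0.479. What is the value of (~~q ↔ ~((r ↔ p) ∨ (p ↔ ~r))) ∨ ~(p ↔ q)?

~q = 1 − 0.895 = 0.105
~~q = 1 − 0.105 = 0.895
r ↔ p = 1 − |0.479 − 0.040| = 1 − 0.439 = 0.561
~r = 1 − 0.479 = 0.521
p ↔ ~r = 1 − |0.040 − 0.521| = 1 − 0.481 = 0.519
(r ↔ p) ∨ (p ↔ ~r) = max(0.561, 0.519) = 0.561
~((r ↔ p) ∨ (p ↔ ~r)) = 1 − 0.561 = 0.439
~~q ↔ ~((r ↔ p) ∨ (p ↔ ~r)) = 1 − |0.895 − 0.439| = 1 − 0.456 = 0.544
p ↔ q = 1 − |0.040 − 0.895| = 1 − 0.855 = 0.145
~(p ↔ q) = 1 − 0.145 = 0.855
(~~q ↔ ~((r ↔ p) ∨ (p ↔ ~r))) ∨ ~(p ↔ q) = max(0.544, 0.855) = 0.855

0.855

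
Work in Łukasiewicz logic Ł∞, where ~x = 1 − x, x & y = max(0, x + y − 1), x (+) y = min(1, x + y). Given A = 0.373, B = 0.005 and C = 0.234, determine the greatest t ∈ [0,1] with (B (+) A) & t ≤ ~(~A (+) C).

0.761

B (+) A = min(1, 0.005 + 0.373) = min(1, 0.378) = 0.378
So the left factor is B (+) A = 0.378.
~A = 1 − 0.373 = 0.627
~A (+) C = min(1, 0.627 + 0.234) = min(1, 0.861) = 0.861
~(~A (+) C) = 1 − 0.861 = 0.139
So the right-hand bound is ~(~A (+) C) = 0.139.
The residuum of the Łukasiewicz t-norm gives the supremum: min(1, 1 − 0.378 + 0.139).
1 − 0.378 + 0.139 = 0.761, so t = min(1, 0.761) = 0.761.
Check: 0.378 & 0.761 = max(0, 0.139) = 0.139 ≤ 0.139.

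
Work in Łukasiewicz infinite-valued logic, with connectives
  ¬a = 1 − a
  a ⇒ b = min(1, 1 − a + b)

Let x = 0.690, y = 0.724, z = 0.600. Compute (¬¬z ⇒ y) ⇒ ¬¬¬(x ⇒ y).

¬z = 1 − 0.600 = 0.400
¬¬z = 1 − 0.400 = 0.600
¬¬z ⇒ y = min(1, 1 − 0.600 + 0.724) = min(1, 1.124) = 1.000
x ⇒ y = min(1, 1 − 0.690 + 0.724) = min(1, 1.034) = 1.000
¬(x ⇒ y) = 1 − 1.000 = 0.000
¬¬(x ⇒ y) = 1 − 0.000 = 1.000
¬¬¬(x ⇒ y) = 1 − 1.000 = 0.000
(¬¬z ⇒ y) ⇒ ¬¬¬(x ⇒ y) = min(1, 1 − 1.000 + 0.000) = min(1, 0.000) = 0.000

0.000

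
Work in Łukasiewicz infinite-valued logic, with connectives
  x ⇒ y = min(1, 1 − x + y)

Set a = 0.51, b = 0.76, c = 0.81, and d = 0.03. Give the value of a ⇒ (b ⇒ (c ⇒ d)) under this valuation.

c ⇒ d = min(1, 1 − 0.81 + 0.03) = min(1, 0.22) = 0.22
b ⇒ (c ⇒ d) = min(1, 1 − 0.76 + 0.22) = min(1, 0.46) = 0.46
a ⇒ (b ⇒ (c ⇒ d)) = min(1, 1 − 0.51 + 0.46) = min(1, 0.95) = 0.95

0.95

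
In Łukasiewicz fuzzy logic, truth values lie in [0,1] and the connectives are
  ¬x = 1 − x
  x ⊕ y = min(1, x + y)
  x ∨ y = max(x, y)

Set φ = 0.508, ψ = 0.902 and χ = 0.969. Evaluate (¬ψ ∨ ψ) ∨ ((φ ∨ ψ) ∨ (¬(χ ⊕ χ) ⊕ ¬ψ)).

¬ψ = 1 − 0.902 = 0.098
¬ψ ∨ ψ = max(0.098, 0.902) = 0.902
φ ∨ ψ = max(0.508, 0.902) = 0.902
χ ⊕ χ = min(1, 0.969 + 0.969) = min(1, 1.938) = 1.000
¬(χ ⊕ χ) = 1 − 1.000 = 0.000
¬(χ ⊕ χ) ⊕ ¬ψ = min(1, 0.000 + 0.098) = min(1, 0.098) = 0.098
(φ ∨ ψ) ∨ (¬(χ ⊕ χ) ⊕ ¬ψ) = max(0.902, 0.098) = 0.902
(¬ψ ∨ ψ) ∨ ((φ ∨ ψ) ∨ (¬(χ ⊕ χ) ⊕ ¬ψ)) = max(0.902, 0.902) = 0.902

0.902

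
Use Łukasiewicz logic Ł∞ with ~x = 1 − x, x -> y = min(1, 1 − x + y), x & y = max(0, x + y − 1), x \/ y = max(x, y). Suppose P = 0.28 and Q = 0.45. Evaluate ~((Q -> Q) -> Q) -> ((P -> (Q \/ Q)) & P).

Q -> Q = min(1, 1 − 0.45 + 0.45) = min(1, 1.00) = 1.00
(Q -> Q) -> Q = min(1, 1 − 1.00 + 0.45) = min(1, 0.45) = 0.45
~((Q -> Q) -> Q) = 1 − 0.45 = 0.55
Q \/ Q = max(0.45, 0.45) = 0.45
P -> (Q \/ Q) = min(1, 1 − 0.28 + 0.45) = min(1, 1.17) = 1.00
(P -> (Q \/ Q)) & P = max(0, 1.00 + 0.28 − 1) = max(0, 0.28) = 0.28
~((Q -> Q) -> Q) -> ((P -> (Q \/ Q)) & P) = min(1, 1 − 0.55 + 0.28) = min(1, 0.73) = 0.73

0.73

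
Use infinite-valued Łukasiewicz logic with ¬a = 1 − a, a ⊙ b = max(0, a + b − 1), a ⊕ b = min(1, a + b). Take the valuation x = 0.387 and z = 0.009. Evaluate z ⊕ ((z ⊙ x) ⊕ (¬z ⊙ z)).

0.009

z ⊙ x = max(0, 0.009 + 0.387 − 1) = max(0, -0.604) = 0.000
¬z = 1 − 0.009 = 0.991
¬z ⊙ z = max(0, 0.991 + 0.009 − 1) = max(0, 0.000) = 0.000
(z ⊙ x) ⊕ (¬z ⊙ z) = min(1, 0.000 + 0.000) = min(1, 0.000) = 0.000
z ⊕ ((z ⊙ x) ⊕ (¬z ⊙ z)) = min(1, 0.009 + 0.000) = min(1, 0.009) = 0.009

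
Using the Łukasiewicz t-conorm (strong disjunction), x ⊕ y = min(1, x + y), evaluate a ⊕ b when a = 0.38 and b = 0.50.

0.88

a ⊕ b = min(1, 0.38 + 0.50) = min(1, 0.88) = 0.88
For comparison, the Gödel t-conorm max(x, y) would give 0.50.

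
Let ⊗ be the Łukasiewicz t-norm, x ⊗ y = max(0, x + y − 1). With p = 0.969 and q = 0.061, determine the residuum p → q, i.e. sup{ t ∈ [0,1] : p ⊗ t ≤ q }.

0.092

The residuum of the Łukasiewicz t-norm gives the supremum: min(1, 1 − 0.969 + 0.061).
1 − 0.969 + 0.061 = 0.092, so t = min(1, 0.092) = 0.092.
Check: 0.969 ⊗ 0.092 = max(0, 0.061) = 0.061 ≤ 0.061.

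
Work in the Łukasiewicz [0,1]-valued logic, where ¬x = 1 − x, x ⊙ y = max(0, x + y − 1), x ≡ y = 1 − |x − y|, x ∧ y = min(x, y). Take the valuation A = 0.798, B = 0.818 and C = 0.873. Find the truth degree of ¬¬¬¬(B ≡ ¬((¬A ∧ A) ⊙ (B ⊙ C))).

0.818

¬A = 1 − 0.798 = 0.202
¬A ∧ A = min(0.202, 0.798) = 0.202
B ⊙ C = max(0, 0.818 + 0.873 − 1) = max(0, 0.691) = 0.691
(¬A ∧ A) ⊙ (B ⊙ C) = max(0, 0.202 + 0.691 − 1) = max(0, -0.107) = 0.000
¬((¬A ∧ A) ⊙ (B ⊙ C)) = 1 − 0.000 = 1.000
B ≡ ¬((¬A ∧ A) ⊙ (B ⊙ C)) = 1 − |0.818 − 1.000| = 1 − 0.182 = 0.818
¬(B ≡ ¬((¬A ∧ A) ⊙ (B ⊙ C))) = 1 − 0.818 = 0.182
¬¬(B ≡ ¬((¬A ∧ A) ⊙ (B ⊙ C))) = 1 − 0.182 = 0.818
¬¬¬(B ≡ ¬((¬A ∧ A) ⊙ (B ⊙ C))) = 1 − 0.818 = 0.182
¬¬¬¬(B ≡ ¬((¬A ∧ A) ⊙ (B ⊙ C))) = 1 − 0.182 = 0.818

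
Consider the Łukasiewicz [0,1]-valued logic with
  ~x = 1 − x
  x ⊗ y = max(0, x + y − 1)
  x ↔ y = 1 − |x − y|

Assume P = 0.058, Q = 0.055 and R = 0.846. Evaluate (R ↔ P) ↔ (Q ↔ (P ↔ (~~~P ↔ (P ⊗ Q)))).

R ↔ P = 1 − |0.846 − 0.058| = 1 − 0.788 = 0.212
~P = 1 − 0.058 = 0.942
~~P = 1 − 0.942 = 0.058
~~~P = 1 − 0.058 = 0.942
P ⊗ Q = max(0, 0.058 + 0.055 − 1) = max(0, -0.887) = 0.000
~~~P ↔ (P ⊗ Q) = 1 − |0.942 − 0.000| = 1 − 0.942 = 0.058
P ↔ (~~~P ↔ (P ⊗ Q)) = 1 − |0.058 − 0.058| = 1 − 0.000 = 1.000
Q ↔ (P ↔ (~~~P ↔ (P ⊗ Q))) = 1 − |0.055 − 1.000| = 1 − 0.945 = 0.055
(R ↔ P) ↔ (Q ↔ (P ↔ (~~~P ↔ (P ⊗ Q)))) = 1 − |0.212 − 0.055| = 1 − 0.157 = 0.843

0.843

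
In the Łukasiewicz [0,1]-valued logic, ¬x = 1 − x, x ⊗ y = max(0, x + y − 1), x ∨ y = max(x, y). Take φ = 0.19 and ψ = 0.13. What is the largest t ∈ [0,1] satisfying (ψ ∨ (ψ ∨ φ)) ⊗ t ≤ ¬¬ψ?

0.94

ψ ∨ φ = max(0.13, 0.19) = 0.19
ψ ∨ (ψ ∨ φ) = max(0.13, 0.19) = 0.19
So the left factor is ψ ∨ (ψ ∨ φ) = 0.19.
¬ψ = 1 − 0.13 = 0.87
¬¬ψ = 1 − 0.87 = 0.13
So the right-hand bound is ¬¬ψ = 0.13.
The residuum of the Łukasiewicz t-norm gives the supremum: min(1, 1 − 0.19 + 0.13).
1 − 0.19 + 0.13 = 0.94, so t = min(1, 0.94) = 0.94.
Check: 0.19 ⊗ 0.94 = max(0, 0.13) = 0.13 ≤ 0.13.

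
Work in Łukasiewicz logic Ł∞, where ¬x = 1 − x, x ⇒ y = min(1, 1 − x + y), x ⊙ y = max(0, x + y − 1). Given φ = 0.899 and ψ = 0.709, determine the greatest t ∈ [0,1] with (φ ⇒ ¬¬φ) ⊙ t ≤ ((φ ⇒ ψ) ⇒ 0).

¬φ = 1 − 0.899 = 0.101
¬¬φ = 1 − 0.101 = 0.899
φ ⇒ ¬¬φ = min(1, 1 − 0.899 + 0.899) = min(1, 1.000) = 1.000
So the left factor is φ ⇒ ¬¬φ = 1.000.
φ ⇒ ψ = min(1, 1 − 0.899 + 0.709) = min(1, 0.810) = 0.810
(φ ⇒ ψ) ⇒ 0 = min(1, 1 − 0.810 + 0.000) = min(1, 0.190) = 0.190
So the right-hand bound is (φ ⇒ ψ) ⇒ 0 = 0.190.
The residuum of the Łukasiewicz t-norm gives the supremum: min(1, 1 − 1.000 + 0.190).
1 − 1.000 + 0.190 = 0.190, so t = min(1, 0.190) = 0.190.
Check: 1.000 ⊙ 0.190 = max(0, 0.190) = 0.190 ≤ 0.190.

0.190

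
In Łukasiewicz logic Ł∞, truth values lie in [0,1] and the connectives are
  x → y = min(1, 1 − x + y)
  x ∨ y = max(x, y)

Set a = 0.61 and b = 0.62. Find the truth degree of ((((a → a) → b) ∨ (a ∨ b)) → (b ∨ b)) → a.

0.61

a → a = min(1, 1 − 0.61 + 0.61) = min(1, 1.00) = 1.00
(a → a) → b = min(1, 1 − 1.00 + 0.62) = min(1, 0.62) = 0.62
a ∨ b = max(0.61, 0.62) = 0.62
((a → a) → b) ∨ (a ∨ b) = max(0.62, 0.62) = 0.62
b ∨ b = max(0.62, 0.62) = 0.62
(((a → a) → b) ∨ (a ∨ b)) → (b ∨ b) = min(1, 1 − 0.62 + 0.62) = min(1, 1.00) = 1.00
((((a → a) → b) ∨ (a ∨ b)) → (b ∨ b)) → a = min(1, 1 − 1.00 + 0.61) = min(1, 0.61) = 0.61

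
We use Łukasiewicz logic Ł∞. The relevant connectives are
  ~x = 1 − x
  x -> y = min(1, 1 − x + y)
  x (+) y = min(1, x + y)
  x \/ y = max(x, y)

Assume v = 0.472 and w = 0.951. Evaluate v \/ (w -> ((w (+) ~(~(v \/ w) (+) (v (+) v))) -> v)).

v \/ w = max(0.472, 0.951) = 0.951
~(v \/ w) = 1 − 0.951 = 0.049
v (+) v = min(1, 0.472 + 0.472) = min(1, 0.944) = 0.944
~(v \/ w) (+) (v (+) v) = min(1, 0.049 + 0.944) = min(1, 0.993) = 0.993
~(~(v \/ w) (+) (v (+) v)) = 1 − 0.993 = 0.007
w (+) ~(~(v \/ w) (+) (v (+) v)) = min(1, 0.951 + 0.007) = min(1, 0.958) = 0.958
(w (+) ~(~(v \/ w) (+) (v (+) v))) -> v = min(1, 1 − 0.958 + 0.472) = min(1, 0.514) = 0.514
w -> ((w (+) ~(~(v \/ w) (+) (v (+) v))) -> v) = min(1, 1 − 0.951 + 0.514) = min(1, 0.563) = 0.563
v \/ (w -> ((w (+) ~(~(v \/ w) (+) (v (+) v))) -> v)) = max(0.472, 0.563) = 0.563

0.563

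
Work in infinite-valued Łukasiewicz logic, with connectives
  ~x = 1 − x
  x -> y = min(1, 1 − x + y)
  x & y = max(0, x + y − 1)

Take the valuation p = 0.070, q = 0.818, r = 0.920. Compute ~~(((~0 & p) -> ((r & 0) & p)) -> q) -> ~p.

~0 = 1 − 0.000 = 1.000
~0 & p = max(0, 1.000 + 0.070 − 1) = max(0, 0.070) = 0.070
r & 0 = max(0, 0.920 + 0.000 − 1) = max(0, -0.080) = 0.000
(r & 0) & p = max(0, 0.000 + 0.070 − 1) = max(0, -0.930) = 0.000
(~0 & p) -> ((r & 0) & p) = min(1, 1 − 0.070 + 0.000) = min(1, 0.930) = 0.930
((~0 & p) -> ((r & 0) & p)) -> q = min(1, 1 − 0.930 + 0.818) = min(1, 0.888) = 0.888
~(((~0 & p) -> ((r & 0) & p)) -> q) = 1 − 0.888 = 0.112
~~(((~0 & p) -> ((r & 0) & p)) -> q) = 1 − 0.112 = 0.888
~p = 1 − 0.070 = 0.930
~~(((~0 & p) -> ((r & 0) & p)) -> q) -> ~p = min(1, 1 − 0.888 + 0.930) = min(1, 1.042) = 1.000

1.000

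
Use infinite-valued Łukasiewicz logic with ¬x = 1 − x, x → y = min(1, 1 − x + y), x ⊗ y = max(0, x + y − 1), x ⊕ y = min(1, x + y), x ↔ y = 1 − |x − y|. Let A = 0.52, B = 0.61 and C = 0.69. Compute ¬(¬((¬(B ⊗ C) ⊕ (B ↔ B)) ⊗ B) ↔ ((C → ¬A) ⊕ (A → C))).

B ⊗ C = max(0, 0.61 + 0.69 − 1) = max(0, 0.30) = 0.30
¬(B ⊗ C) = 1 − 0.30 = 0.70
B ↔ B = 1 − |0.61 − 0.61| = 1 − 0.00 = 1.00
¬(B ⊗ C) ⊕ (B ↔ B) = min(1, 0.70 + 1.00) = min(1, 1.70) = 1.00
(¬(B ⊗ C) ⊕ (B ↔ B)) ⊗ B = max(0, 1.00 + 0.61 − 1) = max(0, 0.61) = 0.61
¬((¬(B ⊗ C) ⊕ (B ↔ B)) ⊗ B) = 1 − 0.61 = 0.39
¬A = 1 − 0.52 = 0.48
C → ¬A = min(1, 1 − 0.69 + 0.48) = min(1, 0.79) = 0.79
A → C = min(1, 1 − 0.52 + 0.69) = min(1, 1.17) = 1.00
(C → ¬A) ⊕ (A → C) = min(1, 0.79 + 1.00) = min(1, 1.79) = 1.00
¬((¬(B ⊗ C) ⊕ (B ↔ B)) ⊗ B) ↔ ((C → ¬A) ⊕ (A → C)) = 1 − |0.39 − 1.00| = 1 − 0.61 = 0.39
¬(¬((¬(B ⊗ C) ⊕ (B ↔ B)) ⊗ B) ↔ ((C → ¬A) ⊕ (A → C))) = 1 − 0.39 = 0.61

0.61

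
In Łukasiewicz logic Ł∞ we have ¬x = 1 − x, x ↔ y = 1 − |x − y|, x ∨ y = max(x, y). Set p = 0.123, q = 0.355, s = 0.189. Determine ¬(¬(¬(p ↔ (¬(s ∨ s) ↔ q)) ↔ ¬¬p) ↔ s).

s ∨ s = max(0.189, 0.189) = 0.189
¬(s ∨ s) = 1 − 0.189 = 0.811
¬(s ∨ s) ↔ q = 1 − |0.811 − 0.355| = 1 − 0.456 = 0.544
p ↔ (¬(s ∨ s) ↔ q) = 1 − |0.123 − 0.544| = 1 − 0.421 = 0.579
¬(p ↔ (¬(s ∨ s) ↔ q)) = 1 − 0.579 = 0.421
¬p = 1 − 0.123 = 0.877
¬¬p = 1 − 0.877 = 0.123
¬(p ↔ (¬(s ∨ s) ↔ q)) ↔ ¬¬p = 1 − |0.421 − 0.123| = 1 − 0.298 = 0.702
¬(¬(p ↔ (¬(s ∨ s) ↔ q)) ↔ ¬¬p) = 1 − 0.702 = 0.298
¬(¬(p ↔ (¬(s ∨ s) ↔ q)) ↔ ¬¬p) ↔ s = 1 − |0.298 − 0.189| = 1 − 0.109 = 0.891
¬(¬(¬(p ↔ (¬(s ∨ s) ↔ q)) ↔ ¬¬p) ↔ s) = 1 − 0.891 = 0.109

0.109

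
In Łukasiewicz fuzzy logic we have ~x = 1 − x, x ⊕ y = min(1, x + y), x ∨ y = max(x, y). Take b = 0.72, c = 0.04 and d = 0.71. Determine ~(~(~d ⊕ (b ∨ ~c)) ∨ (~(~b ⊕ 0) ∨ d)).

~d = 1 − 0.71 = 0.29
~c = 1 − 0.04 = 0.96
b ∨ ~c = max(0.72, 0.96) = 0.96
~d ⊕ (b ∨ ~c) = min(1, 0.29 + 0.96) = min(1, 1.25) = 1.00
~(~d ⊕ (b ∨ ~c)) = 1 − 1.00 = 0.00
~b = 1 − 0.72 = 0.28
~b ⊕ 0 = min(1, 0.28 + 0.00) = min(1, 0.28) = 0.28
~(~b ⊕ 0) = 1 − 0.28 = 0.72
~(~b ⊕ 0) ∨ d = max(0.72, 0.71) = 0.72
~(~d ⊕ (b ∨ ~c)) ∨ (~(~b ⊕ 0) ∨ d) = max(0.00, 0.72) = 0.72
~(~(~d ⊕ (b ∨ ~c)) ∨ (~(~b ⊕ 0) ∨ d)) = 1 − 0.72 = 0.28

0.28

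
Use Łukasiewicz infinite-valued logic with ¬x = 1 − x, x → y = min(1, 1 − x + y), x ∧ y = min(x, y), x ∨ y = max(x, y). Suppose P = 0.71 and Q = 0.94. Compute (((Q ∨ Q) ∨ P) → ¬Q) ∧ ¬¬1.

0.12

Q ∨ Q = max(0.94, 0.94) = 0.94
(Q ∨ Q) ∨ P = max(0.94, 0.71) = 0.94
¬Q = 1 − 0.94 = 0.06
((Q ∨ Q) ∨ P) → ¬Q = min(1, 1 − 0.94 + 0.06) = min(1, 0.12) = 0.12
¬1 = 1 − 1.00 = 0.00
¬¬1 = 1 − 0.00 = 1.00
(((Q ∨ Q) ∨ P) → ¬Q) ∧ ¬¬1 = min(0.12, 1.00) = 0.12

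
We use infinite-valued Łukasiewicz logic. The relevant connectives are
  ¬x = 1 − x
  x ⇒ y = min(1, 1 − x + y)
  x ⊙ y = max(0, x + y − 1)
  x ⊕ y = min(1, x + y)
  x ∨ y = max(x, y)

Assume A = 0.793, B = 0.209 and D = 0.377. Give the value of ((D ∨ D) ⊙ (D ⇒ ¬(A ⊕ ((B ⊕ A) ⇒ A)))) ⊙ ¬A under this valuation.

D ∨ D = max(0.377, 0.377) = 0.377
B ⊕ A = min(1, 0.209 + 0.793) = min(1, 1.002) = 1.000
(B ⊕ A) ⇒ A = min(1, 1 − 1.000 + 0.793) = min(1, 0.793) = 0.793
A ⊕ ((B ⊕ A) ⇒ A) = min(1, 0.793 + 0.793) = min(1, 1.586) = 1.000
¬(A ⊕ ((B ⊕ A) ⇒ A)) = 1 − 1.000 = 0.000
D ⇒ ¬(A ⊕ ((B ⊕ A) ⇒ A)) = min(1, 1 − 0.377 + 0.000) = min(1, 0.623) = 0.623
(D ∨ D) ⊙ (D ⇒ ¬(A ⊕ ((B ⊕ A) ⇒ A))) = max(0, 0.377 + 0.623 − 1) = max(0, 0.000) = 0.000
¬A = 1 − 0.793 = 0.207
((D ∨ D) ⊙ (D ⇒ ¬(A ⊕ ((B ⊕ A) ⇒ A)))) ⊙ ¬A = max(0, 0.000 + 0.207 − 1) = max(0, -0.793) = 0.000

0.000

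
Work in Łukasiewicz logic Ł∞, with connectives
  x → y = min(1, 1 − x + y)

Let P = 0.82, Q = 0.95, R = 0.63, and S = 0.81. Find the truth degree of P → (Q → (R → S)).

1.00

R → S = min(1, 1 − 0.63 + 0.81) = min(1, 1.18) = 1.00
Q → (R → S) = min(1, 1 − 0.95 + 1.00) = min(1, 1.05) = 1.00
P → (Q → (R → S)) = min(1, 1 − 0.82 + 1.00) = min(1, 1.18) = 1.00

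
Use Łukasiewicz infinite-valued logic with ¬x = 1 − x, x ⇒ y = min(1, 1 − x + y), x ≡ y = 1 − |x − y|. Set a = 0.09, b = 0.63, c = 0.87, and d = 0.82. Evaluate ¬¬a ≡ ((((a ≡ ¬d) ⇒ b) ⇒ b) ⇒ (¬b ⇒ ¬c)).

0.24

¬a = 1 − 0.09 = 0.91
¬¬a = 1 − 0.91 = 0.09
¬d = 1 − 0.82 = 0.18
a ≡ ¬d = 1 − |0.09 − 0.18| = 1 − 0.09 = 0.91
(a ≡ ¬d) ⇒ b = min(1, 1 − 0.91 + 0.63) = min(1, 0.72) = 0.72
((a ≡ ¬d) ⇒ b) ⇒ b = min(1, 1 − 0.72 + 0.63) = min(1, 0.91) = 0.91
¬b = 1 − 0.63 = 0.37
¬c = 1 − 0.87 = 0.13
¬b ⇒ ¬c = min(1, 1 − 0.37 + 0.13) = min(1, 0.76) = 0.76
(((a ≡ ¬d) ⇒ b) ⇒ b) ⇒ (¬b ⇒ ¬c) = min(1, 1 − 0.91 + 0.76) = min(1, 0.85) = 0.85
¬¬a ≡ ((((a ≡ ¬d) ⇒ b) ⇒ b) ⇒ (¬b ⇒ ¬c)) = 1 − |0.09 − 0.85| = 1 − 0.76 = 0.24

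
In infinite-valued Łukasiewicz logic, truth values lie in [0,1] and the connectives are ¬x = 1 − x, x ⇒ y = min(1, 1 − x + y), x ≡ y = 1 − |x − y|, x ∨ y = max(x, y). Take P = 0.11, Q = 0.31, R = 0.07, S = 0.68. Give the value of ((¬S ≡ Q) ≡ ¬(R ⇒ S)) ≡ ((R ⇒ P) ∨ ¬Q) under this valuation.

¬S = 1 − 0.68 = 0.32
¬S ≡ Q = 1 − |0.32 − 0.31| = 1 − 0.01 = 0.99
R ⇒ S = min(1, 1 − 0.07 + 0.68) = min(1, 1.61) = 1.00
¬(R ⇒ S) = 1 − 1.00 = 0.00
(¬S ≡ Q) ≡ ¬(R ⇒ S) = 1 − |0.99 − 0.00| = 1 − 0.99 = 0.01
R ⇒ P = min(1, 1 − 0.07 + 0.11) = min(1, 1.04) = 1.00
¬Q = 1 − 0.31 = 0.69
(R ⇒ P) ∨ ¬Q = max(1.00, 0.69) = 1.00
((¬S ≡ Q) ≡ ¬(R ⇒ S)) ≡ ((R ⇒ P) ∨ ¬Q) = 1 − |0.01 − 1.00| = 1 − 0.99 = 0.01

0.01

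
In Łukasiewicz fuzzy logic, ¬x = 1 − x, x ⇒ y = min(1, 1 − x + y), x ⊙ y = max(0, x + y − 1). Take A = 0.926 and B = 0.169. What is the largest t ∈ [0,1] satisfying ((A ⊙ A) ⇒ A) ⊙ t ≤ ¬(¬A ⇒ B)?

0.000

A ⊙ A = max(0, 0.926 + 0.926 − 1) = max(0, 0.852) = 0.852
(A ⊙ A) ⇒ A = min(1, 1 − 0.852 + 0.926) = min(1, 1.074) = 1.000
So the left factor is (A ⊙ A) ⇒ A = 1.000.
¬A = 1 − 0.926 = 0.074
¬A ⇒ B = min(1, 1 − 0.074 + 0.169) = min(1, 1.095) = 1.000
¬(¬A ⇒ B) = 1 − 1.000 = 0.000
So the right-hand bound is ¬(¬A ⇒ B) = 0.000.
The residuum of the Łukasiewicz t-norm gives the supremum: min(1, 1 − 1.000 + 0.000).
1 − 1.000 + 0.000 = 0.000, so t = min(1, 0.000) = 0.000.
Check: 1.000 ⊙ 0.000 = max(0, 0.000) = 0.000 ≤ 0.000.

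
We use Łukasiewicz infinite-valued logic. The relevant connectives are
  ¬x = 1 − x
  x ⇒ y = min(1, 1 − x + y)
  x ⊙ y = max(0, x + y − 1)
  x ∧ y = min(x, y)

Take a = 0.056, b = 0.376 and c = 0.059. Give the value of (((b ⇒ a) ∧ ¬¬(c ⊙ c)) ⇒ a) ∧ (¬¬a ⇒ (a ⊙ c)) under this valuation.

b ⇒ a = min(1, 1 − 0.376 + 0.056) = min(1, 0.680) = 0.680
c ⊙ c = max(0, 0.059 + 0.059 − 1) = max(0, -0.882) = 0.000
¬(c ⊙ c) = 1 − 0.000 = 1.000
¬¬(c ⊙ c) = 1 − 1.000 = 0.000
(b ⇒ a) ∧ ¬¬(c ⊙ c) = min(0.680, 0.000) = 0.000
((b ⇒ a) ∧ ¬¬(c ⊙ c)) ⇒ a = min(1, 1 − 0.000 + 0.056) = min(1, 1.056) = 1.000
¬a = 1 − 0.056 = 0.944
¬¬a = 1 − 0.944 = 0.056
a ⊙ c = max(0, 0.056 + 0.059 − 1) = max(0, -0.885) = 0.000
¬¬a ⇒ (a ⊙ c) = min(1, 1 − 0.056 + 0.000) = min(1, 0.944) = 0.944
(((b ⇒ a) ∧ ¬¬(c ⊙ c)) ⇒ a) ∧ (¬¬a ⇒ (a ⊙ c)) = min(1.000, 0.944) = 0.944

0.944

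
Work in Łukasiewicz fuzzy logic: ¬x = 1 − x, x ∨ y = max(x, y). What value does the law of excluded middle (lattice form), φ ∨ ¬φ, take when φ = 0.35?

0.65

¬φ = 1 − 0.35 = 0.65
φ ∨ ¬φ = max(0.35, 0.65) = 0.65
(The value 0.65 < 1 shows this instance is not satisfied; not a Ł∞-tautology — its value is max(a, 1−a).)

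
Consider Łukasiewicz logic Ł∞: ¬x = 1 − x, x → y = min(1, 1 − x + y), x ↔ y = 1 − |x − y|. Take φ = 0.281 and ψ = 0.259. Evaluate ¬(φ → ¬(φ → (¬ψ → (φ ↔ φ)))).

¬ψ = 1 − 0.259 = 0.741
φ ↔ φ = 1 − |0.281 − 0.281| = 1 − 0.000 = 1.000
¬ψ → (φ ↔ φ) = min(1, 1 − 0.741 + 1.000) = min(1, 1.259) = 1.000
φ → (¬ψ → (φ ↔ φ)) = min(1, 1 − 0.281 + 1.000) = min(1, 1.719) = 1.000
¬(φ → (¬ψ → (φ ↔ φ))) = 1 − 1.000 = 0.000
φ → ¬(φ → (¬ψ → (φ ↔ φ))) = min(1, 1 − 0.281 + 0.000) = min(1, 0.719) = 0.719
¬(φ → ¬(φ → (¬ψ → (φ ↔ φ)))) = 1 − 0.719 = 0.281

0.281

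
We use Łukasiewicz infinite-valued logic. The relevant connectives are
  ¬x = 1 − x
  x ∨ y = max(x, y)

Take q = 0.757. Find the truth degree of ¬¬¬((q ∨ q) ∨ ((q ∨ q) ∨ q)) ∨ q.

q ∨ q = max(0.757, 0.757) = 0.757
(q ∨ q) ∨ q = max(0.757, 0.757) = 0.757
(q ∨ q) ∨ ((q ∨ q) ∨ q) = max(0.757, 0.757) = 0.757
¬((q ∨ q) ∨ ((q ∨ q) ∨ q)) = 1 − 0.757 = 0.243
¬¬((q ∨ q) ∨ ((q ∨ q) ∨ q)) = 1 − 0.243 = 0.757
¬¬¬((q ∨ q) ∨ ((q ∨ q) ∨ q)) = 1 − 0.757 = 0.243
¬¬¬((q ∨ q) ∨ ((q ∨ q) ∨ q)) ∨ q = max(0.243, 0.757) = 0.757

0.757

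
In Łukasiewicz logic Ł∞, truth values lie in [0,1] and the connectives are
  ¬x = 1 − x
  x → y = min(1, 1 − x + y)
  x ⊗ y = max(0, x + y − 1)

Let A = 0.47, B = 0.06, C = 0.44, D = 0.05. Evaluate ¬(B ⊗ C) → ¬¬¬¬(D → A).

1.00

B ⊗ C = max(0, 0.06 + 0.44 − 1) = max(0, -0.50) = 0.00
¬(B ⊗ C) = 1 − 0.00 = 1.00
D → A = min(1, 1 − 0.05 + 0.47) = min(1, 1.42) = 1.00
¬(D → A) = 1 − 1.00 = 0.00
¬¬(D → A) = 1 − 0.00 = 1.00
¬¬¬(D → A) = 1 − 1.00 = 0.00
¬¬¬¬(D → A) = 1 − 0.00 = 1.00
¬(B ⊗ C) → ¬¬¬¬(D → A) = min(1, 1 − 1.00 + 1.00) = min(1, 1.00) = 1.00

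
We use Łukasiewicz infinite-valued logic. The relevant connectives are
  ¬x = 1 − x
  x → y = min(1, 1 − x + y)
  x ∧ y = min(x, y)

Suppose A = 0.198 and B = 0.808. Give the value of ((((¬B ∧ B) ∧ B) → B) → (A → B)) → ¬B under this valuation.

¬B = 1 − 0.808 = 0.192
¬B ∧ B = min(0.192, 0.808) = 0.192
(¬B ∧ B) ∧ B = min(0.192, 0.808) = 0.192
((¬B ∧ B) ∧ B) → B = min(1, 1 − 0.192 + 0.808) = min(1, 1.616) = 1.000
A → B = min(1, 1 − 0.198 + 0.808) = min(1, 1.610) = 1.000
(((¬B ∧ B) ∧ B) → B) → (A → B) = min(1, 1 − 1.000 + 1.000) = min(1, 1.000) = 1.000
((((¬B ∧ B) ∧ B) → B) → (A → B)) → ¬B = min(1, 1 − 1.000 + 0.192) = min(1, 0.192) = 0.192

0.192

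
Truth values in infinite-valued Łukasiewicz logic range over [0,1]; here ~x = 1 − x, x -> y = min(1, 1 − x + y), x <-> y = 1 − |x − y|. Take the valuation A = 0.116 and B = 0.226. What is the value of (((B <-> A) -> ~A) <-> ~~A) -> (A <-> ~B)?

1.000

B <-> A = 1 − |0.226 − 0.116| = 1 − 0.110 = 0.890
~A = 1 − 0.116 = 0.884
(B <-> A) -> ~A = min(1, 1 − 0.890 + 0.884) = min(1, 0.994) = 0.994
~~A = 1 − 0.884 = 0.116
((B <-> A) -> ~A) <-> ~~A = 1 − |0.994 − 0.116| = 1 − 0.878 = 0.122
~B = 1 − 0.226 = 0.774
A <-> ~B = 1 − |0.116 − 0.774| = 1 − 0.658 = 0.342
(((B <-> A) -> ~A) <-> ~~A) -> (A <-> ~B) = min(1, 1 − 0.122 + 0.342) = min(1, 1.220) = 1.000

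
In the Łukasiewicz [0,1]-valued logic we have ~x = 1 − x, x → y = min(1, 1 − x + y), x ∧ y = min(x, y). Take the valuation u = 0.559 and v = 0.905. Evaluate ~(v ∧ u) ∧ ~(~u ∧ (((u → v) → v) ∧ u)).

v ∧ u = min(0.905, 0.559) = 0.559
~(v ∧ u) = 1 − 0.559 = 0.441
~u = 1 − 0.559 = 0.441
u → v = min(1, 1 − 0.559 + 0.905) = min(1, 1.346) = 1.000
(u → v) → v = min(1, 1 − 1.000 + 0.905) = min(1, 0.905) = 0.905
((u → v) → v) ∧ u = min(0.905, 0.559) = 0.559
~u ∧ (((u → v) → v) ∧ u) = min(0.441, 0.559) = 0.441
~(~u ∧ (((u → v) → v) ∧ u)) = 1 − 0.441 = 0.559
~(v ∧ u) ∧ ~(~u ∧ (((u → v) → v) ∧ u)) = min(0.441, 0.559) = 0.441

0.441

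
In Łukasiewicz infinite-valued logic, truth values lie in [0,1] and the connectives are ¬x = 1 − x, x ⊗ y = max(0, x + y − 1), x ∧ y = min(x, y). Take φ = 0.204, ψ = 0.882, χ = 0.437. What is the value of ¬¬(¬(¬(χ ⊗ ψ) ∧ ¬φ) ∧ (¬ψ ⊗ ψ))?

0.000

χ ⊗ ψ = max(0, 0.437 + 0.882 − 1) = max(0, 0.319) = 0.319
¬(χ ⊗ ψ) = 1 − 0.319 = 0.681
¬φ = 1 − 0.204 = 0.796
¬(χ ⊗ ψ) ∧ ¬φ = min(0.681, 0.796) = 0.681
¬(¬(χ ⊗ ψ) ∧ ¬φ) = 1 − 0.681 = 0.319
¬ψ = 1 − 0.882 = 0.118
¬ψ ⊗ ψ = max(0, 0.118 + 0.882 − 1) = max(0, 0.000) = 0.000
¬(¬(χ ⊗ ψ) ∧ ¬φ) ∧ (¬ψ ⊗ ψ) = min(0.319, 0.000) = 0.000
¬(¬(¬(χ ⊗ ψ) ∧ ¬φ) ∧ (¬ψ ⊗ ψ)) = 1 − 0.000 = 1.000
¬¬(¬(¬(χ ⊗ ψ) ∧ ¬φ) ∧ (¬ψ ⊗ ψ)) = 1 − 1.000 = 0.000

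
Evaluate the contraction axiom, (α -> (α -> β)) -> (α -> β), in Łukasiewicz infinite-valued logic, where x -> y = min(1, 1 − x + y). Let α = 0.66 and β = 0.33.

α -> β = min(1, 1 − 0.66 + 0.33) = min(1, 0.67) = 0.67
α -> (α -> β) = min(1, 1 − 0.66 + 0.67) = min(1, 1.01) = 1.00
(α -> (α -> β)) -> (α -> β) = min(1, 1 − 1.00 + 0.67) = min(1, 0.67) = 0.67
(The value 0.67 < 1 shows this instance is not satisfied; fails in Ł∞ (the t-norm is not idempotent).)

0.67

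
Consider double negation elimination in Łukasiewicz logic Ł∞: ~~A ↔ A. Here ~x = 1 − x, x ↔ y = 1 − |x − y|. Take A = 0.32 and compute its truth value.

1.00

~A = 1 − 0.32 = 0.68
~~A = 1 − 0.68 = 0.32
~~A ↔ A = 1 − |0.32 − 0.32| = 1 − 0.00 = 1.00
(As expected: always 1 in Ł∞ since negation is involutive.)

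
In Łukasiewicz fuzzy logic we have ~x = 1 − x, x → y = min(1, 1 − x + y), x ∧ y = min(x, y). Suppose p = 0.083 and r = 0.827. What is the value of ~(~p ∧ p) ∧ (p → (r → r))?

~p = 1 − 0.083 = 0.917
~p ∧ p = min(0.917, 0.083) = 0.083
~(~p ∧ p) = 1 − 0.083 = 0.917
r → r = min(1, 1 − 0.827 + 0.827) = min(1, 1.000) = 1.000
p → (r → r) = min(1, 1 − 0.083 + 1.000) = min(1, 1.917) = 1.000
~(~p ∧ p) ∧ (p → (r → r)) = min(0.917, 1.000) = 0.917

0.917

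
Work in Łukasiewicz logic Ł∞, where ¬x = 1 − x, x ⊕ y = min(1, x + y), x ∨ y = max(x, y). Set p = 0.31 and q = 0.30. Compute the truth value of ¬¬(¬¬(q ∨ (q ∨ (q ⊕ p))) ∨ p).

q ⊕ p = min(1, 0.30 + 0.31) = min(1, 0.61) = 0.61
q ∨ (q ⊕ p) = max(0.30, 0.61) = 0.61
q ∨ (q ∨ (q ⊕ p)) = max(0.30, 0.61) = 0.61
¬(q ∨ (q ∨ (q ⊕ p))) = 1 − 0.61 = 0.39
¬¬(q ∨ (q ∨ (q ⊕ p))) = 1 − 0.39 = 0.61
¬¬(q ∨ (q ∨ (q ⊕ p))) ∨ p = max(0.61, 0.31) = 0.61
¬(¬¬(q ∨ (q ∨ (q ⊕ p))) ∨ p) = 1 − 0.61 = 0.39
¬¬(¬¬(q ∨ (q ∨ (q ⊕ p))) ∨ p) = 1 − 0.39 = 0.61

0.61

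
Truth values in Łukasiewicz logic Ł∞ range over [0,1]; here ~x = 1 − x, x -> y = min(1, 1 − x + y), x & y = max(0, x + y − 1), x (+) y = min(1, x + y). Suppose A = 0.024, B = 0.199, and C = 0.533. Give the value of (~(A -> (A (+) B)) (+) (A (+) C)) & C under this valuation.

A (+) B = min(1, 0.024 + 0.199) = min(1, 0.223) = 0.223
A -> (A (+) B) = min(1, 1 − 0.024 + 0.223) = min(1, 1.199) = 1.000
~(A -> (A (+) B)) = 1 − 1.000 = 0.000
A (+) C = min(1, 0.024 + 0.533) = min(1, 0.557) = 0.557
~(A -> (A (+) B)) (+) (A (+) C) = min(1, 0.000 + 0.557) = min(1, 0.557) = 0.557
(~(A -> (A (+) B)) (+) (A (+) C)) & C = max(0, 0.557 + 0.533 − 1) = max(0, 0.090) = 0.090

0.090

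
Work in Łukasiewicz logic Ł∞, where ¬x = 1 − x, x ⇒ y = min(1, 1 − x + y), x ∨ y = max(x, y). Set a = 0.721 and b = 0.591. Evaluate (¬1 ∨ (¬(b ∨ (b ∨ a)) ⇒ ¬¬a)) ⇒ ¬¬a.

¬1 = 1 − 1.000 = 0.000
b ∨ a = max(0.591, 0.721) = 0.721
b ∨ (b ∨ a) = max(0.591, 0.721) = 0.721
¬(b ∨ (b ∨ a)) = 1 − 0.721 = 0.279
¬a = 1 − 0.721 = 0.279
¬¬a = 1 − 0.279 = 0.721
¬(b ∨ (b ∨ a)) ⇒ ¬¬a = min(1, 1 − 0.279 + 0.721) = min(1, 1.442) = 1.000
¬1 ∨ (¬(b ∨ (b ∨ a)) ⇒ ¬¬a) = max(0.000, 1.000) = 1.000
(¬1 ∨ (¬(b ∨ (b ∨ a)) ⇒ ¬¬a)) ⇒ ¬¬a = min(1, 1 − 1.000 + 0.721) = min(1, 0.721) = 0.721

0.721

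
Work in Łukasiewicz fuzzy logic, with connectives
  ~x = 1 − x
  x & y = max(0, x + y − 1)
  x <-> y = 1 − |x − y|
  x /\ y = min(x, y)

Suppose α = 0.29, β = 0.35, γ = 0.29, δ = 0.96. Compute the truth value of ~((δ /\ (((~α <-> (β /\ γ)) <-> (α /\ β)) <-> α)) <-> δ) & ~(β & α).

0.38

~α = 1 − 0.29 = 0.71
β /\ γ = min(0.35, 0.29) = 0.29
~α <-> (β /\ γ) = 1 − |0.71 − 0.29| = 1 − 0.42 = 0.58
α /\ β = min(0.29, 0.35) = 0.29
(~α <-> (β /\ γ)) <-> (α /\ β) = 1 − |0.58 − 0.29| = 1 − 0.29 = 0.71
((~α <-> (β /\ γ)) <-> (α /\ β)) <-> α = 1 − |0.71 − 0.29| = 1 − 0.42 = 0.58
δ /\ (((~α <-> (β /\ γ)) <-> (α /\ β)) <-> α) = min(0.96, 0.58) = 0.58
(δ /\ (((~α <-> (β /\ γ)) <-> (α /\ β)) <-> α)) <-> δ = 1 − |0.58 − 0.96| = 1 − 0.38 = 0.62
~((δ /\ (((~α <-> (β /\ γ)) <-> (α /\ β)) <-> α)) <-> δ) = 1 − 0.62 = 0.38
β & α = max(0, 0.35 + 0.29 − 1) = max(0, -0.36) = 0.00
~(β & α) = 1 − 0.00 = 1.00
~((δ /\ (((~α <-> (β /\ γ)) <-> (α /\ β)) <-> α)) <-> δ) & ~(β & α) = max(0, 0.38 + 1.00 − 1) = max(0, 0.38) = 0.38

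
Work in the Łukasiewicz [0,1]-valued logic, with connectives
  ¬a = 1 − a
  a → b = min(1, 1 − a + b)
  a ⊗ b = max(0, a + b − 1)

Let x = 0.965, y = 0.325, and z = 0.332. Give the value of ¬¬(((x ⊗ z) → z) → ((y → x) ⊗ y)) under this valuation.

0.325

x ⊗ z = max(0, 0.965 + 0.332 − 1) = max(0, 0.297) = 0.297
(x ⊗ z) → z = min(1, 1 − 0.297 + 0.332) = min(1, 1.035) = 1.000
y → x = min(1, 1 − 0.325 + 0.965) = min(1, 1.640) = 1.000
(y → x) ⊗ y = max(0, 1.000 + 0.325 − 1) = max(0, 0.325) = 0.325
((x ⊗ z) → z) → ((y → x) ⊗ y) = min(1, 1 − 1.000 + 0.325) = min(1, 0.325) = 0.325
¬(((x ⊗ z) → z) → ((y → x) ⊗ y)) = 1 − 0.325 = 0.675
¬¬(((x ⊗ z) → z) → ((y → x) ⊗ y)) = 1 − 0.675 = 0.325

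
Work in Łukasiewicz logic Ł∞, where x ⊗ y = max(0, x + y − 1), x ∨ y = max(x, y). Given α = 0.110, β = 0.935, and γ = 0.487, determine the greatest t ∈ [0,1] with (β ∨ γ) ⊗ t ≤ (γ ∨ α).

β ∨ γ = max(0.935, 0.487) = 0.935
So the left factor is β ∨ γ = 0.935.
γ ∨ α = max(0.487, 0.110) = 0.487
So the right-hand bound is γ ∨ α = 0.487.
The residuum of the Łukasiewicz t-norm gives the supremum: min(1, 1 − 0.935 + 0.487).
1 − 0.935 + 0.487 = 0.552, so t = min(1, 0.552) = 0.552.
Check: 0.935 ⊗ 0.552 = max(0, 0.487) = 0.487 ≤ 0.487.

0.552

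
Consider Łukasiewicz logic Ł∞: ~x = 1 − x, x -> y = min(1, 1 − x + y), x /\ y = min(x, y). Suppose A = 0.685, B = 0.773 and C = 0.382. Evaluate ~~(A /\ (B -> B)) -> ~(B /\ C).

0.933

B -> B = min(1, 1 − 0.773 + 0.773) = min(1, 1.000) = 1.000
A /\ (B -> B) = min(0.685, 1.000) = 0.685
~(A /\ (B -> B)) = 1 − 0.685 = 0.315
~~(A /\ (B -> B)) = 1 − 0.315 = 0.685
B /\ C = min(0.773, 0.382) = 0.382
~(B /\ C) = 1 − 0.382 = 0.618
~~(A /\ (B -> B)) -> ~(B /\ C) = min(1, 1 − 0.685 + 0.618) = min(1, 0.933) = 0.933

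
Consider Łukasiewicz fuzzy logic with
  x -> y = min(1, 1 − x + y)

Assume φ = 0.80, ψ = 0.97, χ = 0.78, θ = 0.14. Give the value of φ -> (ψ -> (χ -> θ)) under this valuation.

0.59

χ -> θ = min(1, 1 − 0.78 + 0.14) = min(1, 0.36) = 0.36
ψ -> (χ -> θ) = min(1, 1 − 0.97 + 0.36) = min(1, 0.39) = 0.39
φ -> (ψ -> (χ -> θ)) = min(1, 1 − 0.80 + 0.39) = min(1, 0.59) = 0.59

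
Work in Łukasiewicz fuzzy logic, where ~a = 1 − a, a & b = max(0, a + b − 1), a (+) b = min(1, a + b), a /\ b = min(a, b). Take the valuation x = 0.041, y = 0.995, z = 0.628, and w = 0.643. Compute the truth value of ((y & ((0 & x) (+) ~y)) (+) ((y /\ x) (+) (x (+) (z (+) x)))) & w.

0.394

0 & x = max(0, 0.000 + 0.041 − 1) = max(0, -0.959) = 0.000
~y = 1 − 0.995 = 0.005
(0 & x) (+) ~y = min(1, 0.000 + 0.005) = min(1, 0.005) = 0.005
y & ((0 & x) (+) ~y) = max(0, 0.995 + 0.005 − 1) = max(0, 0.000) = 0.000
y /\ x = min(0.995, 0.041) = 0.041
z (+) x = min(1, 0.628 + 0.041) = min(1, 0.669) = 0.669
x (+) (z (+) x) = min(1, 0.041 + 0.669) = min(1, 0.710) = 0.710
(y /\ x) (+) (x (+) (z (+) x)) = min(1, 0.041 + 0.710) = min(1, 0.751) = 0.751
(y & ((0 & x) (+) ~y)) (+) ((y /\ x) (+) (x (+) (z (+) x))) = min(1, 0.000 + 0.751) = min(1, 0.751) = 0.751
((y & ((0 & x) (+) ~y)) (+) ((y /\ x) (+) (x (+) (z (+) x)))) & w = max(0, 0.751 + 0.643 − 1) = max(0, 0.394) = 0.394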